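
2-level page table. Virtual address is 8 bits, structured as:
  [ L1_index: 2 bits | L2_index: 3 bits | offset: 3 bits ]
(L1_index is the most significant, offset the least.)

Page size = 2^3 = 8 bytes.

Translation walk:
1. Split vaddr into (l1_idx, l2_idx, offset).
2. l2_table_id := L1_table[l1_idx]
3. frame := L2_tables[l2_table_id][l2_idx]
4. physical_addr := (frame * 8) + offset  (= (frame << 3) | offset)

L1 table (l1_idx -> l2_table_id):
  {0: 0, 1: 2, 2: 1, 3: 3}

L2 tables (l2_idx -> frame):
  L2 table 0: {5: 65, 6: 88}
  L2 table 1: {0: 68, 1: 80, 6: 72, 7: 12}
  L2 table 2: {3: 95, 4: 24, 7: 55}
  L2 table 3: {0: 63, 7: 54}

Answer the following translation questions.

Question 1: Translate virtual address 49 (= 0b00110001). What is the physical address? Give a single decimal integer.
Answer: 705

Derivation:
vaddr = 49 = 0b00110001
Split: l1_idx=0, l2_idx=6, offset=1
L1[0] = 0
L2[0][6] = 88
paddr = 88 * 8 + 1 = 705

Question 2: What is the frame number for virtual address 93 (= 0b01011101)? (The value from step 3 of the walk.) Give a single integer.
Answer: 95

Derivation:
vaddr = 93: l1_idx=1, l2_idx=3
L1[1] = 2; L2[2][3] = 95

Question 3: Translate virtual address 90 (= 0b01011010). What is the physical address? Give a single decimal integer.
vaddr = 90 = 0b01011010
Split: l1_idx=1, l2_idx=3, offset=2
L1[1] = 2
L2[2][3] = 95
paddr = 95 * 8 + 2 = 762

Answer: 762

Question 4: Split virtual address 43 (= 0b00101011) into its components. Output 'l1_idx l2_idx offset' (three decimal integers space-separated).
Answer: 0 5 3

Derivation:
vaddr = 43 = 0b00101011
  top 2 bits -> l1_idx = 0
  next 3 bits -> l2_idx = 5
  bottom 3 bits -> offset = 3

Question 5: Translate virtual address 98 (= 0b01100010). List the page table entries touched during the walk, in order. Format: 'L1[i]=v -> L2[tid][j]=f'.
vaddr = 98 = 0b01100010
Split: l1_idx=1, l2_idx=4, offset=2

Answer: L1[1]=2 -> L2[2][4]=24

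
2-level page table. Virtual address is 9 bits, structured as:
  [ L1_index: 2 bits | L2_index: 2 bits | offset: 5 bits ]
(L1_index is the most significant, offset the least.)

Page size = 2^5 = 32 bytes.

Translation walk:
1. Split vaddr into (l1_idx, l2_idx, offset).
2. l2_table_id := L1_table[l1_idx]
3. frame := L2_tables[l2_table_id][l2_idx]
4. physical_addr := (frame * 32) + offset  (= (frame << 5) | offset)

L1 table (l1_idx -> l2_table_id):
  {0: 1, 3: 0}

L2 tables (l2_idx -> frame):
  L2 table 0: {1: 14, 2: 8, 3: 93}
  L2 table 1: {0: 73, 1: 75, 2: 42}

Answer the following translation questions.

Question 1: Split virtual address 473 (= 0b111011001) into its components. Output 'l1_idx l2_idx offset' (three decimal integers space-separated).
Answer: 3 2 25

Derivation:
vaddr = 473 = 0b111011001
  top 2 bits -> l1_idx = 3
  next 2 bits -> l2_idx = 2
  bottom 5 bits -> offset = 25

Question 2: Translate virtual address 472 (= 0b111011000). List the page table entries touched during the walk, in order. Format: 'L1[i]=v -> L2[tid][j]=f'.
vaddr = 472 = 0b111011000
Split: l1_idx=3, l2_idx=2, offset=24

Answer: L1[3]=0 -> L2[0][2]=8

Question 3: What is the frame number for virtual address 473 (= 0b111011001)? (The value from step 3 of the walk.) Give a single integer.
vaddr = 473: l1_idx=3, l2_idx=2
L1[3] = 0; L2[0][2] = 8

Answer: 8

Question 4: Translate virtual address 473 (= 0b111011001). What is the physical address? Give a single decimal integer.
Answer: 281

Derivation:
vaddr = 473 = 0b111011001
Split: l1_idx=3, l2_idx=2, offset=25
L1[3] = 0
L2[0][2] = 8
paddr = 8 * 32 + 25 = 281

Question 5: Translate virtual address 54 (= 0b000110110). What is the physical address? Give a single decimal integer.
Answer: 2422

Derivation:
vaddr = 54 = 0b000110110
Split: l1_idx=0, l2_idx=1, offset=22
L1[0] = 1
L2[1][1] = 75
paddr = 75 * 32 + 22 = 2422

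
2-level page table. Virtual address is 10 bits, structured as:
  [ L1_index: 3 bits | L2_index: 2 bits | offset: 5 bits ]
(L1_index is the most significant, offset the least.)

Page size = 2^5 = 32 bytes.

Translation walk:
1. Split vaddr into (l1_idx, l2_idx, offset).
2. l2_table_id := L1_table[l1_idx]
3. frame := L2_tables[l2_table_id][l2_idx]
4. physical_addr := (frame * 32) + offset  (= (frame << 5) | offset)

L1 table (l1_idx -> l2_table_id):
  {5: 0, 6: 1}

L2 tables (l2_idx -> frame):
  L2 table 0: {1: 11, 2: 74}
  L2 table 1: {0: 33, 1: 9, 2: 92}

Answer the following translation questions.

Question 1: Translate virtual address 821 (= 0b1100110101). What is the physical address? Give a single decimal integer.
Answer: 309

Derivation:
vaddr = 821 = 0b1100110101
Split: l1_idx=6, l2_idx=1, offset=21
L1[6] = 1
L2[1][1] = 9
paddr = 9 * 32 + 21 = 309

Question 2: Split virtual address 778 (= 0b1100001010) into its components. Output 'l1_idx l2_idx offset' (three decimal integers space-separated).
vaddr = 778 = 0b1100001010
  top 3 bits -> l1_idx = 6
  next 2 bits -> l2_idx = 0
  bottom 5 bits -> offset = 10

Answer: 6 0 10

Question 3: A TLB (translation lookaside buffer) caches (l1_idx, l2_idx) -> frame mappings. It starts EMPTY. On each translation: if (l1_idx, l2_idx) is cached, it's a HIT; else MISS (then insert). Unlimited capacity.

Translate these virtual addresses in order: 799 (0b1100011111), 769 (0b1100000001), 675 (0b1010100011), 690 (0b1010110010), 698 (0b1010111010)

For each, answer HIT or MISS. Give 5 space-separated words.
Answer: MISS HIT MISS HIT HIT

Derivation:
vaddr=799: (6,0) not in TLB -> MISS, insert
vaddr=769: (6,0) in TLB -> HIT
vaddr=675: (5,1) not in TLB -> MISS, insert
vaddr=690: (5,1) in TLB -> HIT
vaddr=698: (5,1) in TLB -> HIT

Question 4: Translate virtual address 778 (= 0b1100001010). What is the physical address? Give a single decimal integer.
vaddr = 778 = 0b1100001010
Split: l1_idx=6, l2_idx=0, offset=10
L1[6] = 1
L2[1][0] = 33
paddr = 33 * 32 + 10 = 1066

Answer: 1066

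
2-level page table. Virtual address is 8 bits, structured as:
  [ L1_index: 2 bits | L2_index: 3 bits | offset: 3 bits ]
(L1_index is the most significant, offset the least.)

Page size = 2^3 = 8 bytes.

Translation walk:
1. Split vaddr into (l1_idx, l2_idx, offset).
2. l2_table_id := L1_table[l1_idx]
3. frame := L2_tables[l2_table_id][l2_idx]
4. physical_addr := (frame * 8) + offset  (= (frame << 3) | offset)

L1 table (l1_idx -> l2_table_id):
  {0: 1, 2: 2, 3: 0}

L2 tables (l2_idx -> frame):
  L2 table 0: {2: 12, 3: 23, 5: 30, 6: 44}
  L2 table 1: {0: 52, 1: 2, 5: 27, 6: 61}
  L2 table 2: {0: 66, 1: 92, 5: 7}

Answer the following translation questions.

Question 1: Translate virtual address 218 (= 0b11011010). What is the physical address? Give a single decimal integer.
Answer: 186

Derivation:
vaddr = 218 = 0b11011010
Split: l1_idx=3, l2_idx=3, offset=2
L1[3] = 0
L2[0][3] = 23
paddr = 23 * 8 + 2 = 186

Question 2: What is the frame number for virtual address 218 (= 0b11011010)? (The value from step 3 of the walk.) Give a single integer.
vaddr = 218: l1_idx=3, l2_idx=3
L1[3] = 0; L2[0][3] = 23

Answer: 23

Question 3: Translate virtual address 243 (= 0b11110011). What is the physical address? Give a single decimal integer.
Answer: 355

Derivation:
vaddr = 243 = 0b11110011
Split: l1_idx=3, l2_idx=6, offset=3
L1[3] = 0
L2[0][6] = 44
paddr = 44 * 8 + 3 = 355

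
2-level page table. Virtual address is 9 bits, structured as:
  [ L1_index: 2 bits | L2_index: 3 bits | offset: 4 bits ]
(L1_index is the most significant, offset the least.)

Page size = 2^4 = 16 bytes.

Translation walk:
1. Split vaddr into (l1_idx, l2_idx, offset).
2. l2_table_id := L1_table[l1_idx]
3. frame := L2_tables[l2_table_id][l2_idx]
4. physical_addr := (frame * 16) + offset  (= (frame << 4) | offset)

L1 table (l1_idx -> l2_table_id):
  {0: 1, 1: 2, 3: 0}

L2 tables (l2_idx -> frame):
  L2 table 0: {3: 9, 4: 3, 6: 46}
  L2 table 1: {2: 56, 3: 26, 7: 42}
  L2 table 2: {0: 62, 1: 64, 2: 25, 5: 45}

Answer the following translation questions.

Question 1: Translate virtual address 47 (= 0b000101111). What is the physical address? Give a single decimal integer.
Answer: 911

Derivation:
vaddr = 47 = 0b000101111
Split: l1_idx=0, l2_idx=2, offset=15
L1[0] = 1
L2[1][2] = 56
paddr = 56 * 16 + 15 = 911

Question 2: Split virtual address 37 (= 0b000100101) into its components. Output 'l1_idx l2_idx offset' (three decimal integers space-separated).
Answer: 0 2 5

Derivation:
vaddr = 37 = 0b000100101
  top 2 bits -> l1_idx = 0
  next 3 bits -> l2_idx = 2
  bottom 4 bits -> offset = 5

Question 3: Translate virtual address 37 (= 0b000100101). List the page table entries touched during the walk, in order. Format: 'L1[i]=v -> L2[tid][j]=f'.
Answer: L1[0]=1 -> L2[1][2]=56

Derivation:
vaddr = 37 = 0b000100101
Split: l1_idx=0, l2_idx=2, offset=5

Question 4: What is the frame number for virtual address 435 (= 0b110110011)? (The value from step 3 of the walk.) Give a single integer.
Answer: 9

Derivation:
vaddr = 435: l1_idx=3, l2_idx=3
L1[3] = 0; L2[0][3] = 9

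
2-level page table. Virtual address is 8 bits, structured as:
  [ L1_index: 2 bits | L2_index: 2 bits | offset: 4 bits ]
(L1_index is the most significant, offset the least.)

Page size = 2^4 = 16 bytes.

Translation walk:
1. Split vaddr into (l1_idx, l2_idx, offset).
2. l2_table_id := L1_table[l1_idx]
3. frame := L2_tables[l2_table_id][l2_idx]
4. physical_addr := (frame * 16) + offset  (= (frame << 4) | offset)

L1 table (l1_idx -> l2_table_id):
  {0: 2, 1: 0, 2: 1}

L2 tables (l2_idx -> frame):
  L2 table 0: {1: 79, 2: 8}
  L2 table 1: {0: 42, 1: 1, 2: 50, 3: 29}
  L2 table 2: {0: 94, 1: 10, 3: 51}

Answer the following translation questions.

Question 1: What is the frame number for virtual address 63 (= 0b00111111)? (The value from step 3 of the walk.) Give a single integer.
vaddr = 63: l1_idx=0, l2_idx=3
L1[0] = 2; L2[2][3] = 51

Answer: 51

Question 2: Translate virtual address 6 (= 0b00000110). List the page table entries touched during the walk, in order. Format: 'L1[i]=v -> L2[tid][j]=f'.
vaddr = 6 = 0b00000110
Split: l1_idx=0, l2_idx=0, offset=6

Answer: L1[0]=2 -> L2[2][0]=94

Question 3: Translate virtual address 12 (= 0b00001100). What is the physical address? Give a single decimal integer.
Answer: 1516

Derivation:
vaddr = 12 = 0b00001100
Split: l1_idx=0, l2_idx=0, offset=12
L1[0] = 2
L2[2][0] = 94
paddr = 94 * 16 + 12 = 1516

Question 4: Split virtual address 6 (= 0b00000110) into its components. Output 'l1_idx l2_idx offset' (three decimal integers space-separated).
vaddr = 6 = 0b00000110
  top 2 bits -> l1_idx = 0
  next 2 bits -> l2_idx = 0
  bottom 4 bits -> offset = 6

Answer: 0 0 6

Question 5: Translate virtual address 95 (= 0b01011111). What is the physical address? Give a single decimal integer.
Answer: 1279

Derivation:
vaddr = 95 = 0b01011111
Split: l1_idx=1, l2_idx=1, offset=15
L1[1] = 0
L2[0][1] = 79
paddr = 79 * 16 + 15 = 1279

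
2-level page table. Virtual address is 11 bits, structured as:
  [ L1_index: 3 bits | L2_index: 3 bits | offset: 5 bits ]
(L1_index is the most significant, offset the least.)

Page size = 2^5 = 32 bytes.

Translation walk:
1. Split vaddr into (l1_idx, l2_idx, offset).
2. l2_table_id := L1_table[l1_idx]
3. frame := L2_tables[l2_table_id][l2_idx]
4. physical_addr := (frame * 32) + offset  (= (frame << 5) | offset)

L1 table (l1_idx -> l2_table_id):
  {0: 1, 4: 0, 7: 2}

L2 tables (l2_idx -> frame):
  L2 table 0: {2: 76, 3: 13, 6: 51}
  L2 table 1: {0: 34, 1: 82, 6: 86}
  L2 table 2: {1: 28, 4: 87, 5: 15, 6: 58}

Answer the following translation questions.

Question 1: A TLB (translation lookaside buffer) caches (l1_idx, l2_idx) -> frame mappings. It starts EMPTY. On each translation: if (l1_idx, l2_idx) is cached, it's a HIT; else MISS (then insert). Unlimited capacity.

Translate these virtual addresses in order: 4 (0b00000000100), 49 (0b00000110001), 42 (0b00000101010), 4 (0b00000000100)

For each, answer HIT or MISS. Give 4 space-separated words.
vaddr=4: (0,0) not in TLB -> MISS, insert
vaddr=49: (0,1) not in TLB -> MISS, insert
vaddr=42: (0,1) in TLB -> HIT
vaddr=4: (0,0) in TLB -> HIT

Answer: MISS MISS HIT HIT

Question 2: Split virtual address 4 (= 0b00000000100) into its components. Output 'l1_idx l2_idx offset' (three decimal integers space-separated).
vaddr = 4 = 0b00000000100
  top 3 bits -> l1_idx = 0
  next 3 bits -> l2_idx = 0
  bottom 5 bits -> offset = 4

Answer: 0 0 4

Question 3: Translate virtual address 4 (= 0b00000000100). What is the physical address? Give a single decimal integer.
vaddr = 4 = 0b00000000100
Split: l1_idx=0, l2_idx=0, offset=4
L1[0] = 1
L2[1][0] = 34
paddr = 34 * 32 + 4 = 1092

Answer: 1092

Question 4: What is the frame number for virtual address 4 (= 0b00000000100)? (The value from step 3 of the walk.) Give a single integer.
vaddr = 4: l1_idx=0, l2_idx=0
L1[0] = 1; L2[1][0] = 34

Answer: 34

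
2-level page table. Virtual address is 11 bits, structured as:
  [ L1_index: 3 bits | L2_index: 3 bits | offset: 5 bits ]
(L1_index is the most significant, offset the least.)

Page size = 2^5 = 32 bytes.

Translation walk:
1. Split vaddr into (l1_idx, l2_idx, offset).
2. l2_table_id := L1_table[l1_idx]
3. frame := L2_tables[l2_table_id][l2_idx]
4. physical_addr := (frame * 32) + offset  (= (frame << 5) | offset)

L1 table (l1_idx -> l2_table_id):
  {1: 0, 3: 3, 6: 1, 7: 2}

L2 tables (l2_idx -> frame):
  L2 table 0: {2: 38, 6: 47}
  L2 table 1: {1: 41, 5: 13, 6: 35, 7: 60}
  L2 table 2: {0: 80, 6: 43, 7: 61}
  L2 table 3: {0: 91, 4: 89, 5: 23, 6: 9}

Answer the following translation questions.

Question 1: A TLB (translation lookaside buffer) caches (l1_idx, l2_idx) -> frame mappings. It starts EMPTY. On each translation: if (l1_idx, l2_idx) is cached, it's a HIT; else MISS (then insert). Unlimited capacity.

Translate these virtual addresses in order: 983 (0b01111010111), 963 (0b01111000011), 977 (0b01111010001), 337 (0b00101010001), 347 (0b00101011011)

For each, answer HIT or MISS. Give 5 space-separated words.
Answer: MISS HIT HIT MISS HIT

Derivation:
vaddr=983: (3,6) not in TLB -> MISS, insert
vaddr=963: (3,6) in TLB -> HIT
vaddr=977: (3,6) in TLB -> HIT
vaddr=337: (1,2) not in TLB -> MISS, insert
vaddr=347: (1,2) in TLB -> HIT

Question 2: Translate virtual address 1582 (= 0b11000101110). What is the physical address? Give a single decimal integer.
vaddr = 1582 = 0b11000101110
Split: l1_idx=6, l2_idx=1, offset=14
L1[6] = 1
L2[1][1] = 41
paddr = 41 * 32 + 14 = 1326

Answer: 1326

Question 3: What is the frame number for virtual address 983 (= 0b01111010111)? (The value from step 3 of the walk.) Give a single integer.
Answer: 9

Derivation:
vaddr = 983: l1_idx=3, l2_idx=6
L1[3] = 3; L2[3][6] = 9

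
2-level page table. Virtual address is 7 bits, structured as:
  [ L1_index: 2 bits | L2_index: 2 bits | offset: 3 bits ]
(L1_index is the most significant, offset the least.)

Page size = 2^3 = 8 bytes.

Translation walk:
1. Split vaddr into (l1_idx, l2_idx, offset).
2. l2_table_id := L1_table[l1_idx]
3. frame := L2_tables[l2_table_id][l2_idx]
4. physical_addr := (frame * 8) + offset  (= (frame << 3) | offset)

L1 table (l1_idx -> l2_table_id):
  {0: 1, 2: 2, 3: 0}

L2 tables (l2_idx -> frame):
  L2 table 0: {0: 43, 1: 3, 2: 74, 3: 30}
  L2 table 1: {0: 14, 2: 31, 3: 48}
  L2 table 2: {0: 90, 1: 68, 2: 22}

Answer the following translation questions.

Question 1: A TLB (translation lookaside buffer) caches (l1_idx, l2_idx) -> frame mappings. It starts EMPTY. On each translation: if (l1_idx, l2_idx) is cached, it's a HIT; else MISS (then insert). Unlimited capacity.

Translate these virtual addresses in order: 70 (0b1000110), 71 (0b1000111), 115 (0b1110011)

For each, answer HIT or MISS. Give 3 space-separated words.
Answer: MISS HIT MISS

Derivation:
vaddr=70: (2,0) not in TLB -> MISS, insert
vaddr=71: (2,0) in TLB -> HIT
vaddr=115: (3,2) not in TLB -> MISS, insert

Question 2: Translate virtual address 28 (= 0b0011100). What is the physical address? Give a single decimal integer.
Answer: 388

Derivation:
vaddr = 28 = 0b0011100
Split: l1_idx=0, l2_idx=3, offset=4
L1[0] = 1
L2[1][3] = 48
paddr = 48 * 8 + 4 = 388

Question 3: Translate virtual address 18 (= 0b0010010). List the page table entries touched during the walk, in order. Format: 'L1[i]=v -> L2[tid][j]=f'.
vaddr = 18 = 0b0010010
Split: l1_idx=0, l2_idx=2, offset=2

Answer: L1[0]=1 -> L2[1][2]=31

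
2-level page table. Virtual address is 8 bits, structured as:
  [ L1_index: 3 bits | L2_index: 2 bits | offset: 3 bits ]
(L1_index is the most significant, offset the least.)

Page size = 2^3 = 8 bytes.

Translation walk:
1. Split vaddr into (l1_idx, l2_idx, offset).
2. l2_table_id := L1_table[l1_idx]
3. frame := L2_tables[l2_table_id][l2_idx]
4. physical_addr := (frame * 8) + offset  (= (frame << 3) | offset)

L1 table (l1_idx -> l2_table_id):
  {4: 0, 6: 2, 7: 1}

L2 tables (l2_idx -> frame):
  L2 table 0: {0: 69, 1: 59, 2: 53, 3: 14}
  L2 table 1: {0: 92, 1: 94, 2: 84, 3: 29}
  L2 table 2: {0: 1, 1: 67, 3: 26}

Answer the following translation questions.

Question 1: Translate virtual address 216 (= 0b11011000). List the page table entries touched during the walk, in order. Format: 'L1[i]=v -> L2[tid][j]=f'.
Answer: L1[6]=2 -> L2[2][3]=26

Derivation:
vaddr = 216 = 0b11011000
Split: l1_idx=6, l2_idx=3, offset=0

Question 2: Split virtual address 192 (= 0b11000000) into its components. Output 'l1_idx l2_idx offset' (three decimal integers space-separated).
vaddr = 192 = 0b11000000
  top 3 bits -> l1_idx = 6
  next 2 bits -> l2_idx = 0
  bottom 3 bits -> offset = 0

Answer: 6 0 0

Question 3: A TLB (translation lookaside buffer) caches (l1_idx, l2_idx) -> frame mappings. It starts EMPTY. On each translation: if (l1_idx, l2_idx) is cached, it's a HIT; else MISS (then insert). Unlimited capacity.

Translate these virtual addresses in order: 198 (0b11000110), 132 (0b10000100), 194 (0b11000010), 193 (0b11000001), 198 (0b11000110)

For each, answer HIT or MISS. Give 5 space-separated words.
vaddr=198: (6,0) not in TLB -> MISS, insert
vaddr=132: (4,0) not in TLB -> MISS, insert
vaddr=194: (6,0) in TLB -> HIT
vaddr=193: (6,0) in TLB -> HIT
vaddr=198: (6,0) in TLB -> HIT

Answer: MISS MISS HIT HIT HIT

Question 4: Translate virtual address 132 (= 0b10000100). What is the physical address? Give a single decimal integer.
Answer: 556

Derivation:
vaddr = 132 = 0b10000100
Split: l1_idx=4, l2_idx=0, offset=4
L1[4] = 0
L2[0][0] = 69
paddr = 69 * 8 + 4 = 556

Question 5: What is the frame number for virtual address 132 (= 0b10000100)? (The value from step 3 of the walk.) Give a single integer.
vaddr = 132: l1_idx=4, l2_idx=0
L1[4] = 0; L2[0][0] = 69

Answer: 69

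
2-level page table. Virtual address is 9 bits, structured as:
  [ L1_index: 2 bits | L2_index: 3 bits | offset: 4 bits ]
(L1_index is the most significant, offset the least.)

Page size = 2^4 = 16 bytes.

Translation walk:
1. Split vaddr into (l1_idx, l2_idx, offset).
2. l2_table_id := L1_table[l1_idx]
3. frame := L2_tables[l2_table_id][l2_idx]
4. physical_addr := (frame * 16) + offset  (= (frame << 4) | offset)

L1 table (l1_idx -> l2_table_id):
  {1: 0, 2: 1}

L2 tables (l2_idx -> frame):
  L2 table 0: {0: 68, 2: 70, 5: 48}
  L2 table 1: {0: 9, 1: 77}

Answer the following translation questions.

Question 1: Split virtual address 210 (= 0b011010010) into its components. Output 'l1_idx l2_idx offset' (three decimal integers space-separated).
vaddr = 210 = 0b011010010
  top 2 bits -> l1_idx = 1
  next 3 bits -> l2_idx = 5
  bottom 4 bits -> offset = 2

Answer: 1 5 2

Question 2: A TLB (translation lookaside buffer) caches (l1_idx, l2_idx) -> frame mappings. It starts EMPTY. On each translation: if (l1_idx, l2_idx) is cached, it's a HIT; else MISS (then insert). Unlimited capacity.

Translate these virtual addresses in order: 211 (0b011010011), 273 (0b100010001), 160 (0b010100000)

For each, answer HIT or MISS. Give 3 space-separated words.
vaddr=211: (1,5) not in TLB -> MISS, insert
vaddr=273: (2,1) not in TLB -> MISS, insert
vaddr=160: (1,2) not in TLB -> MISS, insert

Answer: MISS MISS MISS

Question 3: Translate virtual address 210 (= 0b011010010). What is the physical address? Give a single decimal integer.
Answer: 770

Derivation:
vaddr = 210 = 0b011010010
Split: l1_idx=1, l2_idx=5, offset=2
L1[1] = 0
L2[0][5] = 48
paddr = 48 * 16 + 2 = 770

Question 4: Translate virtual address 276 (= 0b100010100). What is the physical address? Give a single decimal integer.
vaddr = 276 = 0b100010100
Split: l1_idx=2, l2_idx=1, offset=4
L1[2] = 1
L2[1][1] = 77
paddr = 77 * 16 + 4 = 1236

Answer: 1236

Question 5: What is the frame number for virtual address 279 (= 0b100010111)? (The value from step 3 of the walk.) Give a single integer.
vaddr = 279: l1_idx=2, l2_idx=1
L1[2] = 1; L2[1][1] = 77

Answer: 77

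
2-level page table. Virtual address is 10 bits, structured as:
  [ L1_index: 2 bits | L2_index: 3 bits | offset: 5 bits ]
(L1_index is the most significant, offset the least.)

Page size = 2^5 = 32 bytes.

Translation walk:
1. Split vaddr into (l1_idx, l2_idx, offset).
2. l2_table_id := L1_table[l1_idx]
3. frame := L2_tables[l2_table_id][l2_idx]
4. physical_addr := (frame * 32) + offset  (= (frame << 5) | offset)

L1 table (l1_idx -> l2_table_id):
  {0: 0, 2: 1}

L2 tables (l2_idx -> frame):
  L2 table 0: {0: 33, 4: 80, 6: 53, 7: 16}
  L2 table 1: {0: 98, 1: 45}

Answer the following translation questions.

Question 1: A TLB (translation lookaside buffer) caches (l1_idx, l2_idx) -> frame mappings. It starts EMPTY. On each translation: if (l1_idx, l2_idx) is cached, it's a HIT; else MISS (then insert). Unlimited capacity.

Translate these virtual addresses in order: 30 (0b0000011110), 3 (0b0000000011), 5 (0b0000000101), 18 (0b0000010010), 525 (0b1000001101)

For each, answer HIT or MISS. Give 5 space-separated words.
Answer: MISS HIT HIT HIT MISS

Derivation:
vaddr=30: (0,0) not in TLB -> MISS, insert
vaddr=3: (0,0) in TLB -> HIT
vaddr=5: (0,0) in TLB -> HIT
vaddr=18: (0,0) in TLB -> HIT
vaddr=525: (2,0) not in TLB -> MISS, insert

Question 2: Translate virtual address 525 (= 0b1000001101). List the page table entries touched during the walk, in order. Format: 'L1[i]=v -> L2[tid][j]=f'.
Answer: L1[2]=1 -> L2[1][0]=98

Derivation:
vaddr = 525 = 0b1000001101
Split: l1_idx=2, l2_idx=0, offset=13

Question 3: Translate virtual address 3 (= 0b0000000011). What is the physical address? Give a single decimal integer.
Answer: 1059

Derivation:
vaddr = 3 = 0b0000000011
Split: l1_idx=0, l2_idx=0, offset=3
L1[0] = 0
L2[0][0] = 33
paddr = 33 * 32 + 3 = 1059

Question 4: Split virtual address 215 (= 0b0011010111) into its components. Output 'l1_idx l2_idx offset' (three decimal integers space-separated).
vaddr = 215 = 0b0011010111
  top 2 bits -> l1_idx = 0
  next 3 bits -> l2_idx = 6
  bottom 5 bits -> offset = 23

Answer: 0 6 23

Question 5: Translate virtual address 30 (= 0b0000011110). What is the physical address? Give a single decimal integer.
vaddr = 30 = 0b0000011110
Split: l1_idx=0, l2_idx=0, offset=30
L1[0] = 0
L2[0][0] = 33
paddr = 33 * 32 + 30 = 1086

Answer: 1086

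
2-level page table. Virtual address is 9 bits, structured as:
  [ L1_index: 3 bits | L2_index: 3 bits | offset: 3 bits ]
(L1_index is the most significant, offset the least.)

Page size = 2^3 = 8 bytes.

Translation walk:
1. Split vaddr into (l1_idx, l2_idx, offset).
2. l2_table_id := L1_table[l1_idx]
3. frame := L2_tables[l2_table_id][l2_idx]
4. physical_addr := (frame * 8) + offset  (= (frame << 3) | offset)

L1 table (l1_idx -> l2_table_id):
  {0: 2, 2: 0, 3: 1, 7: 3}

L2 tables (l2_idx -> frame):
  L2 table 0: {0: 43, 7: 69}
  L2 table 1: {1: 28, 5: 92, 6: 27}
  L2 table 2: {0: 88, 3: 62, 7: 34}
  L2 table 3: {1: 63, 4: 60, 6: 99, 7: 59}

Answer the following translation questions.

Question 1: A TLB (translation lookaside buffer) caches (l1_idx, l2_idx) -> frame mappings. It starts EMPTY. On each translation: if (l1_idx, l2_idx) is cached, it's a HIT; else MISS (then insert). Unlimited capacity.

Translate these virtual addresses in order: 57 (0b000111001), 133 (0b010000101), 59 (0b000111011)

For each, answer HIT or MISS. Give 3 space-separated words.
Answer: MISS MISS HIT

Derivation:
vaddr=57: (0,7) not in TLB -> MISS, insert
vaddr=133: (2,0) not in TLB -> MISS, insert
vaddr=59: (0,7) in TLB -> HIT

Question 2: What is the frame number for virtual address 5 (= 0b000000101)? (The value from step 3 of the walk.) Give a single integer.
vaddr = 5: l1_idx=0, l2_idx=0
L1[0] = 2; L2[2][0] = 88

Answer: 88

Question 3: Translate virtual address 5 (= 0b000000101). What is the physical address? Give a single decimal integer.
vaddr = 5 = 0b000000101
Split: l1_idx=0, l2_idx=0, offset=5
L1[0] = 2
L2[2][0] = 88
paddr = 88 * 8 + 5 = 709

Answer: 709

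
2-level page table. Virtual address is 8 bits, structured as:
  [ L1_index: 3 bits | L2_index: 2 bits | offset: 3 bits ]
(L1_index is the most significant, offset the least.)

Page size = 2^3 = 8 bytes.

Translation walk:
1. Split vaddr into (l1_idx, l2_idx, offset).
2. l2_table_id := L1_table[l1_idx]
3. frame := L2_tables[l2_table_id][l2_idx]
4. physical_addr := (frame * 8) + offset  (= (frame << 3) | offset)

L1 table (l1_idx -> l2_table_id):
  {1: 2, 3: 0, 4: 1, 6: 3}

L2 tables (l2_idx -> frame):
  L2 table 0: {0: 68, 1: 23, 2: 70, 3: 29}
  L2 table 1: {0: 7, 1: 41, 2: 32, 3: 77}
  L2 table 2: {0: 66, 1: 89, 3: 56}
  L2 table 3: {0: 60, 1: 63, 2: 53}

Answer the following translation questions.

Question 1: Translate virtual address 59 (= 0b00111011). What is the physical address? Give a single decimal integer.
vaddr = 59 = 0b00111011
Split: l1_idx=1, l2_idx=3, offset=3
L1[1] = 2
L2[2][3] = 56
paddr = 56 * 8 + 3 = 451

Answer: 451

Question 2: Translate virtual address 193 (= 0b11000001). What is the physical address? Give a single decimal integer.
Answer: 481

Derivation:
vaddr = 193 = 0b11000001
Split: l1_idx=6, l2_idx=0, offset=1
L1[6] = 3
L2[3][0] = 60
paddr = 60 * 8 + 1 = 481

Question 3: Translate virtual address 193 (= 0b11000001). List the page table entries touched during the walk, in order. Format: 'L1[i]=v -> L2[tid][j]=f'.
vaddr = 193 = 0b11000001
Split: l1_idx=6, l2_idx=0, offset=1

Answer: L1[6]=3 -> L2[3][0]=60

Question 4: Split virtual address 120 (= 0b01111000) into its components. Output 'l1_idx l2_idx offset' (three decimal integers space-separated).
Answer: 3 3 0

Derivation:
vaddr = 120 = 0b01111000
  top 3 bits -> l1_idx = 3
  next 2 bits -> l2_idx = 3
  bottom 3 bits -> offset = 0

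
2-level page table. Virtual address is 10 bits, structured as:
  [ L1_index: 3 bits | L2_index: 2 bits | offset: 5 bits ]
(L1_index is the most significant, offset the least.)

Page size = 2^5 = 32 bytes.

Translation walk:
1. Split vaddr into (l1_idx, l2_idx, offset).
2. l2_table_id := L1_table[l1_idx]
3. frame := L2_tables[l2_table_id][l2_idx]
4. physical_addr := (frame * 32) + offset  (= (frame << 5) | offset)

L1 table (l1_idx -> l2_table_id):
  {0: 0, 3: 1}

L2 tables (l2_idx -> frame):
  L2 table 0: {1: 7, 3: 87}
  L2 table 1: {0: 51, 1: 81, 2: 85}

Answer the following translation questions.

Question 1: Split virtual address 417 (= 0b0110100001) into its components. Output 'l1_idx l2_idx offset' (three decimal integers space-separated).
vaddr = 417 = 0b0110100001
  top 3 bits -> l1_idx = 3
  next 2 bits -> l2_idx = 1
  bottom 5 bits -> offset = 1

Answer: 3 1 1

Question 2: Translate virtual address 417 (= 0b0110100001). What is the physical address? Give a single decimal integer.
vaddr = 417 = 0b0110100001
Split: l1_idx=3, l2_idx=1, offset=1
L1[3] = 1
L2[1][1] = 81
paddr = 81 * 32 + 1 = 2593

Answer: 2593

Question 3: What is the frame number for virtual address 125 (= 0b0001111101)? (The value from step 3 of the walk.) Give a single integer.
vaddr = 125: l1_idx=0, l2_idx=3
L1[0] = 0; L2[0][3] = 87

Answer: 87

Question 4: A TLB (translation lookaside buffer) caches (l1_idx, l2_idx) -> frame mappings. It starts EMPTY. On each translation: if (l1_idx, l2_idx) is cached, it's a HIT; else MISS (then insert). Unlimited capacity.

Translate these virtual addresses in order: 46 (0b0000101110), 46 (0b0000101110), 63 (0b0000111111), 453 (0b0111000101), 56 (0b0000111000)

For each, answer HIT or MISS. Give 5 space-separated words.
vaddr=46: (0,1) not in TLB -> MISS, insert
vaddr=46: (0,1) in TLB -> HIT
vaddr=63: (0,1) in TLB -> HIT
vaddr=453: (3,2) not in TLB -> MISS, insert
vaddr=56: (0,1) in TLB -> HIT

Answer: MISS HIT HIT MISS HIT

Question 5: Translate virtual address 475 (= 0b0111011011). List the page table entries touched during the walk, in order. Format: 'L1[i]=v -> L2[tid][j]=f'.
Answer: L1[3]=1 -> L2[1][2]=85

Derivation:
vaddr = 475 = 0b0111011011
Split: l1_idx=3, l2_idx=2, offset=27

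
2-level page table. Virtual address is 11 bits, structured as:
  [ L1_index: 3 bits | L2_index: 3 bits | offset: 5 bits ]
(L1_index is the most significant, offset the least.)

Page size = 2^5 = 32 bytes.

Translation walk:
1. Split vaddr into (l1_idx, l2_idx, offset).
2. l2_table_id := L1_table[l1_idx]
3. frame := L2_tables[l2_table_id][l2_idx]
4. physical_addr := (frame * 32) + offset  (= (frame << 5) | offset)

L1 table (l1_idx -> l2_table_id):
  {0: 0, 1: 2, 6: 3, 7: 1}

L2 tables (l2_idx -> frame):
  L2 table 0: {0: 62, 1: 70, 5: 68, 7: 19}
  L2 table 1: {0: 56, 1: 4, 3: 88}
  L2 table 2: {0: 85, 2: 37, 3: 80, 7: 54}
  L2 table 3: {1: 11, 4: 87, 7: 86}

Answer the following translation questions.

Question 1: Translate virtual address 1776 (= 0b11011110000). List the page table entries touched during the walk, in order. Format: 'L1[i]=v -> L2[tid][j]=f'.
vaddr = 1776 = 0b11011110000
Split: l1_idx=6, l2_idx=7, offset=16

Answer: L1[6]=3 -> L2[3][7]=86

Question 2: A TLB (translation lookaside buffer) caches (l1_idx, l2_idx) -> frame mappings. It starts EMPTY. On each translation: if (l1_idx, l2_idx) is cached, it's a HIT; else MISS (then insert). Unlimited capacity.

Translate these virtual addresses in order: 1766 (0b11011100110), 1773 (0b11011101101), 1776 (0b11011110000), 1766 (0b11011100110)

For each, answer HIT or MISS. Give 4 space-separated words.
Answer: MISS HIT HIT HIT

Derivation:
vaddr=1766: (6,7) not in TLB -> MISS, insert
vaddr=1773: (6,7) in TLB -> HIT
vaddr=1776: (6,7) in TLB -> HIT
vaddr=1766: (6,7) in TLB -> HIT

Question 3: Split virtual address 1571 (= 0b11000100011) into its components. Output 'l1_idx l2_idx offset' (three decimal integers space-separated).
Answer: 6 1 3

Derivation:
vaddr = 1571 = 0b11000100011
  top 3 bits -> l1_idx = 6
  next 3 bits -> l2_idx = 1
  bottom 5 bits -> offset = 3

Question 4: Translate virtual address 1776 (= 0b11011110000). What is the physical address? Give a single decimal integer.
Answer: 2768

Derivation:
vaddr = 1776 = 0b11011110000
Split: l1_idx=6, l2_idx=7, offset=16
L1[6] = 3
L2[3][7] = 86
paddr = 86 * 32 + 16 = 2768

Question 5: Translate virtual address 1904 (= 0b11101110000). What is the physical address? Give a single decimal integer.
Answer: 2832

Derivation:
vaddr = 1904 = 0b11101110000
Split: l1_idx=7, l2_idx=3, offset=16
L1[7] = 1
L2[1][3] = 88
paddr = 88 * 32 + 16 = 2832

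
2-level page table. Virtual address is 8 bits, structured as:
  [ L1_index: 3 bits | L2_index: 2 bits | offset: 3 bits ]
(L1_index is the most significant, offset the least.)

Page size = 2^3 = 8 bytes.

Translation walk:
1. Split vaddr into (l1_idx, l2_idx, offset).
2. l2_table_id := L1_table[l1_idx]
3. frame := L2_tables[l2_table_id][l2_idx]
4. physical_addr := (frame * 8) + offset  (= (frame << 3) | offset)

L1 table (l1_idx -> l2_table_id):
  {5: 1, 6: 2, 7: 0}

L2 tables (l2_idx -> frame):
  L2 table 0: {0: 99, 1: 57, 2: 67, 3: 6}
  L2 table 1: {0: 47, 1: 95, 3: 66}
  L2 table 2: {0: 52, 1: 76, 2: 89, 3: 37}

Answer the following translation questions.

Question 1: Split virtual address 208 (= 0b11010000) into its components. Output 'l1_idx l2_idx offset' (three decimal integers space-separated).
Answer: 6 2 0

Derivation:
vaddr = 208 = 0b11010000
  top 3 bits -> l1_idx = 6
  next 2 bits -> l2_idx = 2
  bottom 3 bits -> offset = 0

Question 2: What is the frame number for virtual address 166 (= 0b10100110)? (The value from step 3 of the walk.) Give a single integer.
Answer: 47

Derivation:
vaddr = 166: l1_idx=5, l2_idx=0
L1[5] = 1; L2[1][0] = 47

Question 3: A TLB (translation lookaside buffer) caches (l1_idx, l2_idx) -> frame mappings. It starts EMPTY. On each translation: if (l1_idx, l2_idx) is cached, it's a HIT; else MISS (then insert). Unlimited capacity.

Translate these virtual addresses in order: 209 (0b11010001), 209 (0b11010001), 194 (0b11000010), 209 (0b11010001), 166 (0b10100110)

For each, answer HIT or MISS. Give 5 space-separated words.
Answer: MISS HIT MISS HIT MISS

Derivation:
vaddr=209: (6,2) not in TLB -> MISS, insert
vaddr=209: (6,2) in TLB -> HIT
vaddr=194: (6,0) not in TLB -> MISS, insert
vaddr=209: (6,2) in TLB -> HIT
vaddr=166: (5,0) not in TLB -> MISS, insert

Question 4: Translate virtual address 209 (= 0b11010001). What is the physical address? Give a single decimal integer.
Answer: 713

Derivation:
vaddr = 209 = 0b11010001
Split: l1_idx=6, l2_idx=2, offset=1
L1[6] = 2
L2[2][2] = 89
paddr = 89 * 8 + 1 = 713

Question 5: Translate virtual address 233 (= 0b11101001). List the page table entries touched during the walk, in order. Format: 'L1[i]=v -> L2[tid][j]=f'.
Answer: L1[7]=0 -> L2[0][1]=57

Derivation:
vaddr = 233 = 0b11101001
Split: l1_idx=7, l2_idx=1, offset=1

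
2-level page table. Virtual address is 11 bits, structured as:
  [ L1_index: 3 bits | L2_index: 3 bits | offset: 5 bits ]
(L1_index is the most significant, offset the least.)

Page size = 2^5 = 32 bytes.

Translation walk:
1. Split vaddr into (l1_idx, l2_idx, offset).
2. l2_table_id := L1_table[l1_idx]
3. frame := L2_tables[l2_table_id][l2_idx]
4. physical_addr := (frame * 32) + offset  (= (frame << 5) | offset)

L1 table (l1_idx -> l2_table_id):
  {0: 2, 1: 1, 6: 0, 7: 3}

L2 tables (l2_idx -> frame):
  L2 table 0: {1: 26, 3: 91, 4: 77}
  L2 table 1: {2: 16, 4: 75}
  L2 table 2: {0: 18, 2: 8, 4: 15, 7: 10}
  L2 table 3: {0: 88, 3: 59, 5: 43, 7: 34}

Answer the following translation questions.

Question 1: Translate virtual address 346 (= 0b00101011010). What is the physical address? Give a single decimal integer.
vaddr = 346 = 0b00101011010
Split: l1_idx=1, l2_idx=2, offset=26
L1[1] = 1
L2[1][2] = 16
paddr = 16 * 32 + 26 = 538

Answer: 538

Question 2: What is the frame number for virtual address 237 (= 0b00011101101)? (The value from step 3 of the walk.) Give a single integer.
Answer: 10

Derivation:
vaddr = 237: l1_idx=0, l2_idx=7
L1[0] = 2; L2[2][7] = 10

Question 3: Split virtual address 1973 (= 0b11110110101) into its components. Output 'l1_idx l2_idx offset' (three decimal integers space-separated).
Answer: 7 5 21

Derivation:
vaddr = 1973 = 0b11110110101
  top 3 bits -> l1_idx = 7
  next 3 bits -> l2_idx = 5
  bottom 5 bits -> offset = 21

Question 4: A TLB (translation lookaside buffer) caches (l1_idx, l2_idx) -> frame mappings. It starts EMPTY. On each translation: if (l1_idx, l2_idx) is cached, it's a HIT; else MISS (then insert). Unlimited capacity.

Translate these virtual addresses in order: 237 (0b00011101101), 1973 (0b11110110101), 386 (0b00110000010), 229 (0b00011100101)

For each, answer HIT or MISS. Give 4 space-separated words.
vaddr=237: (0,7) not in TLB -> MISS, insert
vaddr=1973: (7,5) not in TLB -> MISS, insert
vaddr=386: (1,4) not in TLB -> MISS, insert
vaddr=229: (0,7) in TLB -> HIT

Answer: MISS MISS MISS HIT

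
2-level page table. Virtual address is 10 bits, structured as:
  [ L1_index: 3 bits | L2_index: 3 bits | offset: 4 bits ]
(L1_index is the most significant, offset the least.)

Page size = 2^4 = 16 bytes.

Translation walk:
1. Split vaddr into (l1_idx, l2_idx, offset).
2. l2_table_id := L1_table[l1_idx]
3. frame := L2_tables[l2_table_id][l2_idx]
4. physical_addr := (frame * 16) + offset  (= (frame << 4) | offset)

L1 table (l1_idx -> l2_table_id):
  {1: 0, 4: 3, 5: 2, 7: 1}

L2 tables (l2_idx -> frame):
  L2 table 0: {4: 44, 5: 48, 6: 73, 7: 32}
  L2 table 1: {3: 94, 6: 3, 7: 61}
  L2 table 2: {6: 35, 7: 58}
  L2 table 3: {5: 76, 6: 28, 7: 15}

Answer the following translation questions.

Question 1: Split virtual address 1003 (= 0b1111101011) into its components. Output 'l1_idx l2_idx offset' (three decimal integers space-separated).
Answer: 7 6 11

Derivation:
vaddr = 1003 = 0b1111101011
  top 3 bits -> l1_idx = 7
  next 3 bits -> l2_idx = 6
  bottom 4 bits -> offset = 11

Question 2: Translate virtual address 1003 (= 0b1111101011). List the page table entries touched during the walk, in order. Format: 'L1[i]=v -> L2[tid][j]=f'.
vaddr = 1003 = 0b1111101011
Split: l1_idx=7, l2_idx=6, offset=11

Answer: L1[7]=1 -> L2[1][6]=3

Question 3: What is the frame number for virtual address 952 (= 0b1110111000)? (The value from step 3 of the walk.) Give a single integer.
vaddr = 952: l1_idx=7, l2_idx=3
L1[7] = 1; L2[1][3] = 94

Answer: 94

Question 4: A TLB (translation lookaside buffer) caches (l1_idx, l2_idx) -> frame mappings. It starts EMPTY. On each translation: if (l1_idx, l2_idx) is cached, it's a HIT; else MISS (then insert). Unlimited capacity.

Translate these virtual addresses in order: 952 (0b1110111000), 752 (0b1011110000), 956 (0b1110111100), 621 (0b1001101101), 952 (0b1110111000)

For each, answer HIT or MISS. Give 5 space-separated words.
vaddr=952: (7,3) not in TLB -> MISS, insert
vaddr=752: (5,7) not in TLB -> MISS, insert
vaddr=956: (7,3) in TLB -> HIT
vaddr=621: (4,6) not in TLB -> MISS, insert
vaddr=952: (7,3) in TLB -> HIT

Answer: MISS MISS HIT MISS HIT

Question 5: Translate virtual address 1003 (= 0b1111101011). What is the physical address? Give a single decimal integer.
Answer: 59

Derivation:
vaddr = 1003 = 0b1111101011
Split: l1_idx=7, l2_idx=6, offset=11
L1[7] = 1
L2[1][6] = 3
paddr = 3 * 16 + 11 = 59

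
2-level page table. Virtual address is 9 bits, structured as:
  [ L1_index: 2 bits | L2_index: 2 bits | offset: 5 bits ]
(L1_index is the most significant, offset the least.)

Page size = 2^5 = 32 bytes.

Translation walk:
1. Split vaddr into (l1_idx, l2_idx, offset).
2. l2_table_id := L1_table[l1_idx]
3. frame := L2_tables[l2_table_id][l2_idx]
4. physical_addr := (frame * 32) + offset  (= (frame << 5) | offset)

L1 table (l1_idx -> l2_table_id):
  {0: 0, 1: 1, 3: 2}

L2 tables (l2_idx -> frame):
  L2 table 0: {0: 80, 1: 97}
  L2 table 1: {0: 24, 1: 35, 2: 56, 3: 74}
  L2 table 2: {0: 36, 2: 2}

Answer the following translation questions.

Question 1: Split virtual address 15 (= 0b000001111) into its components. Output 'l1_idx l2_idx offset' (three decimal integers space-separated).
vaddr = 15 = 0b000001111
  top 2 bits -> l1_idx = 0
  next 2 bits -> l2_idx = 0
  bottom 5 bits -> offset = 15

Answer: 0 0 15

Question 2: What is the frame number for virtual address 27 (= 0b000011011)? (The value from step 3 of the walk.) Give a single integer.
vaddr = 27: l1_idx=0, l2_idx=0
L1[0] = 0; L2[0][0] = 80

Answer: 80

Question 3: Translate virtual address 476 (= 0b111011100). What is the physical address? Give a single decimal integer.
vaddr = 476 = 0b111011100
Split: l1_idx=3, l2_idx=2, offset=28
L1[3] = 2
L2[2][2] = 2
paddr = 2 * 32 + 28 = 92

Answer: 92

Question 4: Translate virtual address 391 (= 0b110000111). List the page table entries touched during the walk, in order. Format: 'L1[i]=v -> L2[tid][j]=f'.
vaddr = 391 = 0b110000111
Split: l1_idx=3, l2_idx=0, offset=7

Answer: L1[3]=2 -> L2[2][0]=36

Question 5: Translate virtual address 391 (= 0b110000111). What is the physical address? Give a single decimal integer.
Answer: 1159

Derivation:
vaddr = 391 = 0b110000111
Split: l1_idx=3, l2_idx=0, offset=7
L1[3] = 2
L2[2][0] = 36
paddr = 36 * 32 + 7 = 1159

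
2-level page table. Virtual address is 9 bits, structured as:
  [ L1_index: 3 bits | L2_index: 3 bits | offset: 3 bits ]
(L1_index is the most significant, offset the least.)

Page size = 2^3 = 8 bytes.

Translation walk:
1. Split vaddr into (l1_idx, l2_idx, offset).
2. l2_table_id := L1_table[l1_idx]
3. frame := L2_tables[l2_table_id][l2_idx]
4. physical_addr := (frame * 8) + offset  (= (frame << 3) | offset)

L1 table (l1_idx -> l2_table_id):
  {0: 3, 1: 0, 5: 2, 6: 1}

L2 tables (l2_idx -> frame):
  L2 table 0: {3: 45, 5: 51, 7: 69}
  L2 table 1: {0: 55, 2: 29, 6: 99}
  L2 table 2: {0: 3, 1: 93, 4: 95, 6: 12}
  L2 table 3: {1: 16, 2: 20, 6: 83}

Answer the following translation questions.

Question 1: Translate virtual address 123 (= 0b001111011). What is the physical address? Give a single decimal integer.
Answer: 555

Derivation:
vaddr = 123 = 0b001111011
Split: l1_idx=1, l2_idx=7, offset=3
L1[1] = 0
L2[0][7] = 69
paddr = 69 * 8 + 3 = 555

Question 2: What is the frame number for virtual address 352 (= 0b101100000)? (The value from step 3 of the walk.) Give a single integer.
Answer: 95

Derivation:
vaddr = 352: l1_idx=5, l2_idx=4
L1[5] = 2; L2[2][4] = 95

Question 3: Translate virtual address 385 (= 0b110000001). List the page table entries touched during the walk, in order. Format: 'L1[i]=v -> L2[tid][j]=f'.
Answer: L1[6]=1 -> L2[1][0]=55

Derivation:
vaddr = 385 = 0b110000001
Split: l1_idx=6, l2_idx=0, offset=1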